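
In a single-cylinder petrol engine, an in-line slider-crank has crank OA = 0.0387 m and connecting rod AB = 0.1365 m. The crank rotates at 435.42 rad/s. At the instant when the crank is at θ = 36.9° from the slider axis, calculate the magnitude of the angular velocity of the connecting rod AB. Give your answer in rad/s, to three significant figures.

ω = 435.4 rad/s
The rod makes angle φ with the slider axis where L sinφ = r sinθ; differentiating, L cosφ·φ̇ = r ω cosθ.
L cosφ = √(L² − r² sin²θ) = 0.13451 m.
|ω_rod| = r ω |cosθ| / √(L² − r² sin²θ) = 0.0387·435.4·0.79968/0.13451 = 100.18 rad/s.

100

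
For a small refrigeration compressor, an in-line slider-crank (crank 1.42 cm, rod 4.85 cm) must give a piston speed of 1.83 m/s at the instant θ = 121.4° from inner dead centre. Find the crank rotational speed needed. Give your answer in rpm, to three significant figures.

1710

For an in-line slider-crank, |v_piston| = rω|sinθ|·[1 + r cosθ/√(L² − r² sin²θ)].
With r = 0.0142 m, L = 0.0485 m, θ = 121.4°: the bracketed kinematic factor |dx/dθ| = 0.010211 m.
ω = v/|dx/dθ| = 1.83/0.010211 = 179.22 rad/s.
N = 60ω/(2π) = 1711.4 rpm.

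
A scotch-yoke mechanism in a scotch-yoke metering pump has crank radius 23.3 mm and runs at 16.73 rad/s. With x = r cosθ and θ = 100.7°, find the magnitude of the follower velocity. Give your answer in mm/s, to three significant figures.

383

ω = 16.73 rad/s
x = r cosθ ⇒ ẋ = −rω sinθ.
|v| = rω|sinθ| = 0.0233·16.73·|sin 100.7°| = 0.38303 m/s = 383.03 mm/s.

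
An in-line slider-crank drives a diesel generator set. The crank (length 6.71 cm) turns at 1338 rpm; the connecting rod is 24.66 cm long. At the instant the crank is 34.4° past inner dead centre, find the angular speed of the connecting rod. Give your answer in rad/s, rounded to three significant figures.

ω = 140.1 rad/s (converted from 1338 rpm).
The rod makes angle φ with the slider axis where L sinφ = r sinθ; differentiating, L cosφ·φ̇ = r ω cosθ.
L cosφ = √(L² − r² sin²θ) = 0.24367 m.
|ω_rod| = r ω |cosθ| / √(L² − r² sin²θ) = 0.0671·140.1·0.82511/0.24367 = 31.836 rad/s.

31.8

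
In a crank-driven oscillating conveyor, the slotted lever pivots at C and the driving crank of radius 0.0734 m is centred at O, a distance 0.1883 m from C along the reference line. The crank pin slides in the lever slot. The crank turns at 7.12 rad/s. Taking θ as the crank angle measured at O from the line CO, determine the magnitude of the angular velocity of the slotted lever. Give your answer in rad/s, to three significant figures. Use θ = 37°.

1.86

ω = 7.12 rad/s
Crank pin A relative to C: A = (d + r cosθ, r sinθ); lever angle φ = atan2(r sinθ, d + r cosθ).
Differentiating tanφ: φ̇ = rω(d cosθ + r)/(d² + r² + 2dr cosθ).
d² + r² + 2dr cosθ = |CA|² = 0.0629207 m²;  d cosθ + r = +0.22378 m.
|ω_lever| = |0.0734·7.12·+0.22378| / 0.0629207 = 1.8587 rad/s.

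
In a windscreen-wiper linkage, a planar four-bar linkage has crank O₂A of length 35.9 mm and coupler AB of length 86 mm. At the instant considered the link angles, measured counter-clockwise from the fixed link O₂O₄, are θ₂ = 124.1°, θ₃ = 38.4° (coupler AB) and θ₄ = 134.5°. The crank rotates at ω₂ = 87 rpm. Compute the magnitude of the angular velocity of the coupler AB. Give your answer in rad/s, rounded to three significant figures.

0.690

ω₂ = 9.111 rad/s (from 87 rpm).
Differentiating the loop-closure r₂e^{iθ₂}+r₃e^{iθ₃}=r₁+r₄e^{iθ₄} gives r₂ω₂e^{iθ₂}+r₃ω₃e^{iθ₃}=r₄ω₄e^{iθ₄}.
Eliminating the other unknown: ω₃ = r₂ω₂ sin(θ₄−θ₂) / [r₃ sin(θ₃−θ₄)].
Numerator sine = +0.18052; denominator sine = -0.99434.
Result = 0.0359·9.111·(+0.18052) / (0.086·(-0.99434)) = -0.69045 rad/s; magnitude 0.69045 rad/s.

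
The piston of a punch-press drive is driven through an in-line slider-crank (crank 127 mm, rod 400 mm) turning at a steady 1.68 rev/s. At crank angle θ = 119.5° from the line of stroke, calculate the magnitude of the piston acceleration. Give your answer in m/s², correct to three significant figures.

ω = 2π·1.68 = 10.56 rad/s
x(θ) = r cosθ + √(L² − r² sin²θ); with ω constant, a = ω²·d²x/dθ².
d²x/dθ² = −r cosθ − r²(cos2θ)/√u − r⁴ sin²2θ/(4u^{3/2}),  u = L² − r² sin²θ = 0.147782 m².
Substituting r = 0.127 m, L = 0.4 m, θ = 119.5°: d²x/dθ² = +0.083306 m.
a = ω²·d²x/dθ² = (10.56)²·(+0.083306) = +9.2823 m/s²;  |a| = 9.2823 m/s².

9.28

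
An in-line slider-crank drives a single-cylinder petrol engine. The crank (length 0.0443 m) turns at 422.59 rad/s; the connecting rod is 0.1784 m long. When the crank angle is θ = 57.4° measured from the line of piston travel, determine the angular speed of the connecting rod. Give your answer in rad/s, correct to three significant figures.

57.8

ω = 422.6 rad/s
The rod makes angle φ with the slider axis where L sinφ = r sinθ; differentiating, L cosφ·φ̇ = r ω cosθ.
L cosφ = √(L² − r² sin²θ) = 0.17445 m.
|ω_rod| = r ω |cosθ| / √(L² − r² sin²θ) = 0.0443·422.6·0.53877/0.17445 = 57.816 rad/s.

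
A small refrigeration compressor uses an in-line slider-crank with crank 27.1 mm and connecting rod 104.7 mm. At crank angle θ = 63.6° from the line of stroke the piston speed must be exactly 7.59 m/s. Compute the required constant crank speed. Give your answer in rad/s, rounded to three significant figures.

For an in-line slider-crank, |v_piston| = rω|sinθ|·[1 + r cosθ/√(L² − r² sin²θ)].
With r = 0.0271 m, L = 0.1047 m, θ = 63.6°: the bracketed kinematic factor |dx/dθ| = 0.027146 m.
ω = v/|dx/dθ| = 7.59/0.027146 = 279.6 rad/s.

280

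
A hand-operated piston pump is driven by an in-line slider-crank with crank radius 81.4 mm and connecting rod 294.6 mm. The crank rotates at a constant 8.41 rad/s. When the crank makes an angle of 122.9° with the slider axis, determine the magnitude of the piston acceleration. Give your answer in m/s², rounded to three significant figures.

ω = 8.41 rad/s
x(θ) = r cosθ + √(L² − r² sin²θ); with ω constant, a = ω²·d²x/dθ².
d²x/dθ² = −r cosθ − r²(cos2θ)/√u − r⁴ sin²2θ/(4u^{3/2}),  u = L² − r² sin²θ = 0.0821181 m².
Substituting r = 0.0814 m, L = 0.2946 m, θ = 122.9°: d²x/dθ² = +0.053305 m.
a = ω²·d²x/dθ² = (8.41)²·(+0.053305) = +3.7701 m/s²;  |a| = 3.7701 m/s².

3.77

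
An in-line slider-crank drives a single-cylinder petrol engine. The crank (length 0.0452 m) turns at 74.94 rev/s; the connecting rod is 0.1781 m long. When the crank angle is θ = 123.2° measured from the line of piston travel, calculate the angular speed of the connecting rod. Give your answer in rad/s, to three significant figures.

ω = 470.9 rad/s (converted from 74.94 rev/s).
The rod makes angle φ with the slider axis where L sinφ = r sinθ; differentiating, L cosφ·φ̇ = r ω cosθ.
L cosφ = √(L² − r² sin²θ) = 0.17404 m.
|ω_rod| = r ω |cosθ| / √(L² − r² sin²θ) = 0.0452·470.9·0.54756/0.17404 = 66.961 rad/s.

67.0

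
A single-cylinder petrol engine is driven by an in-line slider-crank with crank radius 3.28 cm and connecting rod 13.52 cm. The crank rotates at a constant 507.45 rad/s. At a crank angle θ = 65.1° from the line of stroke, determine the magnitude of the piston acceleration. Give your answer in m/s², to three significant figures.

2220

ω = 507.4 rad/s
x(θ) = r cosθ + √(L² − r² sin²θ); with ω constant, a = ω²·d²x/dθ².
d²x/dθ² = −r cosθ − r²(cos2θ)/√u − r⁴ sin²2θ/(4u^{3/2}),  u = L² − r² sin²θ = 0.0173939 m².
Substituting r = 0.0328 m, L = 0.1352 m, θ = 65.1°: d²x/dθ² = -0.0086183 m.
a = ω²·d²x/dθ² = (507.4)²·(-0.0086183) = -2219.3 m/s²;  |a| = 2219.3 m/s².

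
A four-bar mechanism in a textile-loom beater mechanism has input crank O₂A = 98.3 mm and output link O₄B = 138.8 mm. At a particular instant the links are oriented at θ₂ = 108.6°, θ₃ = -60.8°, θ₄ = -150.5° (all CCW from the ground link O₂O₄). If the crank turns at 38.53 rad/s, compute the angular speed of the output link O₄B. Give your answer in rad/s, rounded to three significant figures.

5.02

ω₂ = 38.53 rad/s
Differentiating the loop-closure r₂e^{iθ₂}+r₃e^{iθ₃}=r₁+r₄e^{iθ₄} gives r₂ω₂e^{iθ₂}+r₃ω₃e^{iθ₃}=r₄ω₄e^{iθ₄}.
Eliminating the other unknown: ω₄ = r₂ω₂ sin(θ₂−θ₃) / [r₄ sin(θ₄−θ₃)].
Numerator sine = +0.18395; denominator sine = -0.99999.
Result = 0.0983·38.53·(+0.18395) / (0.1388·(-0.99999)) = -5.0196 rad/s; magnitude 5.0196 rad/s.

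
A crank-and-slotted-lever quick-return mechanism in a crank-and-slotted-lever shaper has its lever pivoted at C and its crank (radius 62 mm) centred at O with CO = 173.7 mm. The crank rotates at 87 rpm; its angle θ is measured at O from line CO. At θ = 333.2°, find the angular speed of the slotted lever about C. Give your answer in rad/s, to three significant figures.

ω = 9.111 rad/s (from 87 rpm).
Crank pin A relative to C: A = (d + r cosθ, r sinθ); lever angle φ = atan2(r sinθ, d + r cosθ).
Differentiating tanφ: φ̇ = rω(d cosθ + r)/(d² + r² + 2dr cosθ).
d² + r² + 2dr cosθ = |CA|² = 0.0532409 m²;  d cosθ + r = +0.21704 m.
|ω_lever| = |0.062·9.111·+0.21704| / 0.0532409 = 2.3027 rad/s.

2.30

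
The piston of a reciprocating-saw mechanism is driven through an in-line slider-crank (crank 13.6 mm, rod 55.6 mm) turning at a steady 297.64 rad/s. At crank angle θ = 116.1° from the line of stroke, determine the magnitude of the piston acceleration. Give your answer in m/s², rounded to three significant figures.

712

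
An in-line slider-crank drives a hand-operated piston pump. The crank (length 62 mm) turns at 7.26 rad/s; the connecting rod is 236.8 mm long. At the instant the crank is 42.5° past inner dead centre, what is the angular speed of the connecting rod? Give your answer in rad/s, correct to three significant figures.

1.42

ω = 7.26 rad/s
The rod makes angle φ with the slider axis where L sinφ = r sinθ; differentiating, L cosφ·φ̇ = r ω cosθ.
L cosφ = √(L² − r² sin²θ) = 0.23307 m.
|ω_rod| = r ω |cosθ| / √(L² − r² sin²θ) = 0.062·7.26·0.73728/0.23307 = 1.4239 rad/s.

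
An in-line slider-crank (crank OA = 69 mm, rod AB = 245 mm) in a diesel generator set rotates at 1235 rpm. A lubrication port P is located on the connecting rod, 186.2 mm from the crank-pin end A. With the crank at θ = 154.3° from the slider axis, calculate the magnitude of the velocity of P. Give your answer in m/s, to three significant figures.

3.67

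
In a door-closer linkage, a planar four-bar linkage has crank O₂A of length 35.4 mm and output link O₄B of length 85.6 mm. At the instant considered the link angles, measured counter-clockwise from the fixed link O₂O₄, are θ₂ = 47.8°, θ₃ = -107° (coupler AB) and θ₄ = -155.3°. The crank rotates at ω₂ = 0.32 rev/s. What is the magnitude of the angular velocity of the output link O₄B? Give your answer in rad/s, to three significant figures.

ω₂ = 2.011 rad/s (from 0.32 rev/s).
Differentiating the loop-closure r₂e^{iθ₂}+r₃e^{iθ₃}=r₁+r₄e^{iθ₄} gives r₂ω₂e^{iθ₂}+r₃ω₃e^{iθ₃}=r₄ω₄e^{iθ₄}.
Eliminating the other unknown: ω₄ = r₂ω₂ sin(θ₂−θ₃) / [r₄ sin(θ₄−θ₃)].
Numerator sine = +0.42578; denominator sine = -0.74664.
Result = 0.0354·2.011·(+0.42578) / (0.0856·(-0.74664)) = -0.47417 rad/s; magnitude 0.47417 rad/s.

0.474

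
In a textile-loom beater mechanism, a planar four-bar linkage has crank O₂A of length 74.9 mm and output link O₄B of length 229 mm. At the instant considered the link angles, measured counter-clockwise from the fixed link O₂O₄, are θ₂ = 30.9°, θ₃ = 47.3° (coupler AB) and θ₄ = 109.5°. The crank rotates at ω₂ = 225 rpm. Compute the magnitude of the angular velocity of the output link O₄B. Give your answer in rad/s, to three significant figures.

ω₂ = 23.56 rad/s (from 225 rpm).
Differentiating the loop-closure r₂e^{iθ₂}+r₃e^{iθ₃}=r₁+r₄e^{iθ₄} gives r₂ω₂e^{iθ₂}+r₃ω₃e^{iθ₃}=r₄ω₄e^{iθ₄}.
Eliminating the other unknown: ω₄ = r₂ω₂ sin(θ₂−θ₃) / [r₄ sin(θ₄−θ₃)].
Numerator sine = -0.28234; denominator sine = +0.88458.
Result = 0.0749·23.56·(-0.28234) / (0.229·(+0.88458)) = -2.4598 rad/s; magnitude 2.4598 rad/s.

2.46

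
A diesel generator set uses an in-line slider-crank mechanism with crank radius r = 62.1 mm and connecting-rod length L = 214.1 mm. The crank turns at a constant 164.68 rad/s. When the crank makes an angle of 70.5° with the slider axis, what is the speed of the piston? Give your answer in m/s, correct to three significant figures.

ω = 164.7 rad/s
For an in-line slider-crank, x = r cosθ + √(L² − r² sin²θ), so v = −rω sinθ·[1 + r cosθ/√(L² − r² sin²θ)].
With r = 0.0621 m, L = 0.2141 m, θ = 70.5°: √(L² − r² sin²θ) = 0.20594 m.
v = −0.0621·164.7·0.94264·[1 + 0.0621·0.33381/0.20594] = -10.61 m/s.
|v| = 10.61 m/s.

10.6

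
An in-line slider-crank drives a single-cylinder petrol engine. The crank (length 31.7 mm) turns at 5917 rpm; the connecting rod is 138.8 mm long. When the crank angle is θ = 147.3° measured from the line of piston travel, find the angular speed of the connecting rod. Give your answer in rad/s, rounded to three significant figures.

ω = 619.6 rad/s (converted from 5917 rpm).
The rod makes angle φ with the slider axis where L sinφ = r sinθ; differentiating, L cosφ·φ̇ = r ω cosθ.
L cosφ = √(L² − r² sin²θ) = 0.13774 m.
|ω_rod| = r ω |cosθ| / √(L² − r² sin²θ) = 0.0317·619.6·0.84151/0.13774 = 120 rad/s.

120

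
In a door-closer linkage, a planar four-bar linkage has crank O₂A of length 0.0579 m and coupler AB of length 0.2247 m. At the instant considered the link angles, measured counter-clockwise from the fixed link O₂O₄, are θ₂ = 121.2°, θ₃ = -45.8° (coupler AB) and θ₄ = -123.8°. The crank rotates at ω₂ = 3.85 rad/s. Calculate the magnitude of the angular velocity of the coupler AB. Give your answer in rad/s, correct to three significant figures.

ω₂ = 3.85 rad/s
Differentiating the loop-closure r₂e^{iθ₂}+r₃e^{iθ₃}=r₁+r₄e^{iθ₄} gives r₂ω₂e^{iθ₂}+r₃ω₃e^{iθ₃}=r₄ω₄e^{iθ₄}.
Eliminating the other unknown: ω₃ = r₂ω₂ sin(θ₄−θ₂) / [r₃ sin(θ₃−θ₄)].
Numerator sine = +0.90631; denominator sine = +0.97815.
Result = 0.0579·3.85·(+0.90631) / (0.2247·(+0.97815)) = +0.91919 rad/s; magnitude 0.91919 rad/s.

0.919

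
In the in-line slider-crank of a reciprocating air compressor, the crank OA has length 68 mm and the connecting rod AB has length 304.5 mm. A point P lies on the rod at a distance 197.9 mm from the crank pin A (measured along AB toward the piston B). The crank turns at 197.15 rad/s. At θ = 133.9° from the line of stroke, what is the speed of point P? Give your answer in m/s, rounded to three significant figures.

ω = 197.2 rad/s.  Crank-pin speed |V_A| = rω = 13.406 m/s, perpendicular to OA.
Rod angle: sinφ = −(r/L) sinθ ⇒ φ = -9.260°; ω_rod = −rω cosθ/√(L²−r²sin²θ) = +30.931 rad/s.
V_P = V_A + ω_rod × AP, with AP = 0.1979 m along the rod.
Components: V_Px = −rω sinθ − a·ω_rod·sinφ = -8.6749 m/s;  V_Py = rω cosθ + a·ω_rod·cosφ = -3.2543 m/s.
|V_P| = √(V_Px² + V_Py²) = 9.2652 m/s.

9.27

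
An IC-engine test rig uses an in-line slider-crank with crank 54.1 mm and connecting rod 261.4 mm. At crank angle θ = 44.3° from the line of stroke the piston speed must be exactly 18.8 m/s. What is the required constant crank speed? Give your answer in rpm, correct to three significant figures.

For an in-line slider-crank, |v_piston| = rω|sinθ|·[1 + r cosθ/√(L² − r² sin²θ)].
With r = 0.0541 m, L = 0.2614 m, θ = 44.3°: the bracketed kinematic factor |dx/dθ| = 0.04344 m.
ω = v/|dx/dθ| = 18.8/0.04344 = 432.78 rad/s.
N = 60ω/(2π) = 4132.7 rpm.

4130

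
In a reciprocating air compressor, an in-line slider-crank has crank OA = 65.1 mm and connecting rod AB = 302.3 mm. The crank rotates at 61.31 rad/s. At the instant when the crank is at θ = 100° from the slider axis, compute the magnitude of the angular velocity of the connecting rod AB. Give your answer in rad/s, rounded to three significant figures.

2.35

ω = 61.31 rad/s
The rod makes angle φ with the slider axis where L sinφ = r sinθ; differentiating, L cosφ·φ̇ = r ω cosθ.
L cosφ = √(L² − r² sin²θ) = 0.29542 m.
|ω_rod| = r ω |cosθ| / √(L² − r² sin²θ) = 0.0651·61.31·0.17365/0.29542 = 2.3461 rad/s.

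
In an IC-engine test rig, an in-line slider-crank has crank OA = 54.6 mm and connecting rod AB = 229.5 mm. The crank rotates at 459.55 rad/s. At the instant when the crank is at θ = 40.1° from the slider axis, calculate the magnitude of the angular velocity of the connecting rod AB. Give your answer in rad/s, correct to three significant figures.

ω = 459.6 rad/s
The rod makes angle φ with the slider axis where L sinφ = r sinθ; differentiating, L cosφ·φ̇ = r ω cosθ.
L cosφ = √(L² − r² sin²θ) = 0.22679 m.
|ω_rod| = r ω |cosθ| / √(L² − r² sin²θ) = 0.0546·459.6·0.76492/0.22679 = 84.629 rad/s.

84.6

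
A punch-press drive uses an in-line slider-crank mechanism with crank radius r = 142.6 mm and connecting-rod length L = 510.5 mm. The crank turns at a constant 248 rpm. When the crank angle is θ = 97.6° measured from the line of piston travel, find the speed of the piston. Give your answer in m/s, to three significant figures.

3.53

ω = 2π·248/60 = 25.97 rad/s
For an in-line slider-crank, x = r cosθ + √(L² − r² sin²θ), so v = −rω sinθ·[1 + r cosθ/√(L² − r² sin²θ)].
With r = 0.1426 m, L = 0.5105 m, θ = 97.6°: √(L² − r² sin²θ) = 0.49054 m.
v = −0.1426·25.97·0.99122·[1 + 0.1426·-0.13226/0.49054] = -3.5297 m/s.
|v| = 3.5297 m/s.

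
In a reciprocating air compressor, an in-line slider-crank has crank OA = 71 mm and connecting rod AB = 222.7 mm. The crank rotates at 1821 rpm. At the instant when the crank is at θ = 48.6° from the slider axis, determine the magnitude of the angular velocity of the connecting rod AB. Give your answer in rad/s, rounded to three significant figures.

ω = 190.7 rad/s (converted from 1821 rpm).
The rod makes angle φ with the slider axis where L sinφ = r sinθ; differentiating, L cosφ·φ̇ = r ω cosθ.
L cosφ = √(L² − r² sin²θ) = 0.21624 m.
|ω_rod| = r ω |cosθ| / √(L² − r² sin²θ) = 0.071·190.7·0.66131/0.21624 = 41.407 rad/s.

41.4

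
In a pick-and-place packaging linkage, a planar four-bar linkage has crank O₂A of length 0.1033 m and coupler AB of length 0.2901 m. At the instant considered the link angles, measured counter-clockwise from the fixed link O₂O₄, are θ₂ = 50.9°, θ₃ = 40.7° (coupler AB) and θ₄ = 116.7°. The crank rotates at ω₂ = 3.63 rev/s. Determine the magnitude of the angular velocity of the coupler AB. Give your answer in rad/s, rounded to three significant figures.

ω₂ = 22.81 rad/s (from 3.63 rev/s).
Differentiating the loop-closure r₂e^{iθ₂}+r₃e^{iθ₃}=r₁+r₄e^{iθ₄} gives r₂ω₂e^{iθ₂}+r₃ω₃e^{iθ₃}=r₄ω₄e^{iθ₄}.
Eliminating the other unknown: ω₃ = r₂ω₂ sin(θ₄−θ₂) / [r₃ sin(θ₃−θ₄)].
Numerator sine = +0.91212; denominator sine = -0.97030.
Result = 0.1033·22.81·(+0.91212) / (0.2901·(-0.97030)) = -7.6346 rad/s; magnitude 7.6346 rad/s.

7.63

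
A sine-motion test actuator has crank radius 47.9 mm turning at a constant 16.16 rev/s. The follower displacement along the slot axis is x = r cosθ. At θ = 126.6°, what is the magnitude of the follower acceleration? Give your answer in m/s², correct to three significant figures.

ω = 101.5 rad/s (from 16.16 rev/s).
x = r cosθ ⇒ ẍ = −rω² cosθ (ω constant).
|a| = rω²|cosθ| = 0.0479·(101.5)²·|cos 126.6°| = 294.43 m/s².

294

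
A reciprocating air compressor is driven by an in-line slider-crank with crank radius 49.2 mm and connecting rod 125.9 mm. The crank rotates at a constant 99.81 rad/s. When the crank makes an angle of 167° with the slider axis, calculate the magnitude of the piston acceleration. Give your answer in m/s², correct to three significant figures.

303

ω = 99.81 rad/s
x(θ) = r cosθ + √(L² − r² sin²θ); with ω constant, a = ω²·d²x/dθ².
d²x/dθ² = −r cosθ − r²(cos2θ)/√u − r⁴ sin²2θ/(4u^{3/2}),  u = L² − r² sin²θ = 0.0157283 m².
Substituting r = 0.0492 m, L = 0.1259 m, θ = 167°: d²x/dθ² = +0.030448 m.
a = ω²·d²x/dθ² = (99.81)²·(+0.030448) = +303.33 m/s²;  |a| = 303.33 m/s².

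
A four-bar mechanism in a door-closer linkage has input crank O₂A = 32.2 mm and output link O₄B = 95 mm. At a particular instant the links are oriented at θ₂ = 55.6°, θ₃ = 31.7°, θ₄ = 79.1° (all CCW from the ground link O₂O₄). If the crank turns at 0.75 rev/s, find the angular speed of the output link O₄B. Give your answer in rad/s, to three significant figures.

ω₂ = 4.712 rad/s (from 0.75 rev/s).
Differentiating the loop-closure r₂e^{iθ₂}+r₃e^{iθ₃}=r₁+r₄e^{iθ₄} gives r₂ω₂e^{iθ₂}+r₃ω₃e^{iθ₃}=r₄ω₄e^{iθ₄}.
Eliminating the other unknown: ω₄ = r₂ω₂ sin(θ₂−θ₃) / [r₄ sin(θ₄−θ₃)].
Numerator sine = +0.40514; denominator sine = +0.73610.
Result = 0.0322·4.712·(+0.40514) / (0.095·(+0.73610)) = +0.87911 rad/s; magnitude 0.87911 rad/s.

0.879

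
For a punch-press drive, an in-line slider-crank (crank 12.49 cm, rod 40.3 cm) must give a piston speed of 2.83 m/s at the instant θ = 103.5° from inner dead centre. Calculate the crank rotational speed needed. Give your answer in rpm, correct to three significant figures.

For an in-line slider-crank, |v_piston| = rω|sinθ|·[1 + r cosθ/√(L² − r² sin²θ)].
With r = 0.1249 m, L = 0.403 m, θ = 103.5°: the bracketed kinematic factor |dx/dθ| = 0.11223 m.
ω = v/|dx/dθ| = 2.83/0.11223 = 25.215 rad/s.
N = 60ω/(2π) = 240.79 rpm.

241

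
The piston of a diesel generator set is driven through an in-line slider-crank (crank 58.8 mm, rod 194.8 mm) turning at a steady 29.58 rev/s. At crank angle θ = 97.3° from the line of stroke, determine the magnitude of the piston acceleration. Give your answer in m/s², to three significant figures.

ω = 2π·29.6 = 185.9 rad/s
x(θ) = r cosθ + √(L² − r² sin²θ); with ω constant, a = ω²·d²x/dθ².
d²x/dθ² = −r cosθ − r²(cos2θ)/√u − r⁴ sin²2θ/(4u^{3/2}),  u = L² − r² sin²θ = 0.0345454 m².
Substituting r = 0.0588 m, L = 0.1948 m, θ = 97.3°: d²x/dθ² = +0.025443 m.
a = ω²·d²x/dθ² = (185.9)²·(+0.025443) = +878.87 m/s²;  |a| = 878.87 m/s².

879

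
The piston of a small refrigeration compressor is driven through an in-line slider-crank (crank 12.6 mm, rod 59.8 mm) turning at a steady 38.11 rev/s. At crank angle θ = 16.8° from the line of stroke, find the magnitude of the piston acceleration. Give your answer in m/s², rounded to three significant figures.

819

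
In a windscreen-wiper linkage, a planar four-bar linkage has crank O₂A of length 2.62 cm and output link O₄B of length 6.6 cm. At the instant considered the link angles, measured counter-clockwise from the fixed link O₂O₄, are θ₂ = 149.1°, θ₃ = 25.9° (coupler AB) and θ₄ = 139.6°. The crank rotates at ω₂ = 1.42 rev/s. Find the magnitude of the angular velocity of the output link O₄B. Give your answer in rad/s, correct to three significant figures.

3.24

ω₂ = 8.922 rad/s (from 1.42 rev/s).
Differentiating the loop-closure r₂e^{iθ₂}+r₃e^{iθ₃}=r₁+r₄e^{iθ₄} gives r₂ω₂e^{iθ₂}+r₃ω₃e^{iθ₃}=r₄ω₄e^{iθ₄}.
Eliminating the other unknown: ω₄ = r₂ω₂ sin(θ₂−θ₃) / [r₄ sin(θ₄−θ₃)].
Numerator sine = +0.83676; denominator sine = +0.91566.
Result = 0.0262·8.922·(+0.83676) / (0.066·(+0.91566)) = +3.2366 rad/s; magnitude 3.2366 rad/s.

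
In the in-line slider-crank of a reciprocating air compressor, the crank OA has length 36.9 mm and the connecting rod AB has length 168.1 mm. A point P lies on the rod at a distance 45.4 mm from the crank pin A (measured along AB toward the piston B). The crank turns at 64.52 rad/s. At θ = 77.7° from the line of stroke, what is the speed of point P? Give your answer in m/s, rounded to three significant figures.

2.39

ω = 64.52 rad/s.  Crank-pin speed |V_A| = rω = 2.3808 m/s, perpendicular to OA.
Rod angle: sinφ = −(r/L) sinθ ⇒ φ = -12.385°; ω_rod = −rω cosθ/√(L²−r²sin²θ) = -3.089 rad/s.
V_P = V_A + ω_rod × AP, with AP = 0.0454 m along the rod.
Components: V_Px = −rω sinθ − a·ω_rod·sinφ = -2.3562 m/s;  V_Py = rω cosθ + a·ω_rod·cosφ = +0.3702 m/s.
|V_P| = √(V_Px² + V_Py²) = 2.3851 m/s.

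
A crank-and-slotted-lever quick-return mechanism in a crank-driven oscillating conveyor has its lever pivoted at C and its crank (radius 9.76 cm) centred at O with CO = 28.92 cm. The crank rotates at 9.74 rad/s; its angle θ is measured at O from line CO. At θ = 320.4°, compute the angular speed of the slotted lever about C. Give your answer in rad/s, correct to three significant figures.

ω = 9.74 rad/s
Crank pin A relative to C: A = (d + r cosθ, r sinθ); lever angle φ = atan2(r sinθ, d + r cosθ).
Differentiating tanφ: φ̇ = rω(d cosθ + r)/(d² + r² + 2dr cosθ).
d² + r² + 2dr cosθ = |CA|² = 0.136659 m²;  d cosθ + r = +0.32043 m.
|ω_lever| = |0.0976·9.74·+0.32043| / 0.136659 = 2.229 rad/s.

2.23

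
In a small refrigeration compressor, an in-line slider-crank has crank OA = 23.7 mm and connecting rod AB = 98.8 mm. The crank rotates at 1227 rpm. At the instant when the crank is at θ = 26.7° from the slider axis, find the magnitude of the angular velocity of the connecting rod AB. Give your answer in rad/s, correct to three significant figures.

27.7

ω = 128.5 rad/s (converted from 1227 rpm).
The rod makes angle φ with the slider axis where L sinφ = r sinθ; differentiating, L cosφ·φ̇ = r ω cosθ.
L cosφ = √(L² − r² sin²θ) = 0.098224 m.
|ω_rod| = r ω |cosθ| / √(L² − r² sin²θ) = 0.0237·128.5·0.89337/0.098224 = 27.697 rad/s.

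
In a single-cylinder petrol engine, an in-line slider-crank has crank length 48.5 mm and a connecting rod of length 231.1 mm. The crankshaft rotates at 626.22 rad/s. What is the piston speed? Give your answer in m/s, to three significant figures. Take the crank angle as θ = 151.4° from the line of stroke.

ω = 626.2 rad/s
For an in-line slider-crank, x = r cosθ + √(L² − r² sin²θ), so v = −rω sinθ·[1 + r cosθ/√(L² − r² sin²θ)].
With r = 0.0485 m, L = 0.2311 m, θ = 151.4°: √(L² − r² sin²θ) = 0.22993 m.
v = −0.0485·626.2·0.47869·[1 + 0.0485·-0.87798/0.22993] = -11.846 m/s.
|v| = 11.846 m/s.

11.8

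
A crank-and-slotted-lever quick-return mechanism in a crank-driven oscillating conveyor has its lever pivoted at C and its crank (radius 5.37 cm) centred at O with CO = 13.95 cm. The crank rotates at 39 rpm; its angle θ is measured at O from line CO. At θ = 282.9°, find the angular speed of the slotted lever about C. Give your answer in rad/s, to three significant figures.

0.724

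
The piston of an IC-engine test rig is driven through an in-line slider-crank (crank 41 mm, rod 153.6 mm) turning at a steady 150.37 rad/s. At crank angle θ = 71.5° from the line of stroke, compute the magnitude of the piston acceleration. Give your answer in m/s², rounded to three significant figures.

91.6

ω = 150.4 rad/s
x(θ) = r cosθ + √(L² − r² sin²θ); with ω constant, a = ω²·d²x/dθ².
d²x/dθ² = −r cosθ − r²(cos2θ)/√u − r⁴ sin²2θ/(4u^{3/2}),  u = L² − r² sin²θ = 0.0220812 m².
Substituting r = 0.041 m, L = 0.1536 m, θ = 71.5°: d²x/dθ² = -0.004053 m.
a = ω²·d²x/dθ² = (150.4)²·(-0.004053) = -91.642 m/s²;  |a| = 91.642 m/s².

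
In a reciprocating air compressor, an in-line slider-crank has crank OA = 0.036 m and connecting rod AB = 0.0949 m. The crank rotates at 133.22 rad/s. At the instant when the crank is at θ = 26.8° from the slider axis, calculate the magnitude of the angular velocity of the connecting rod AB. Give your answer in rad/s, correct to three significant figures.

ω = 133.2 rad/s
The rod makes angle φ with the slider axis where L sinφ = r sinθ; differentiating, L cosφ·φ̇ = r ω cosθ.
L cosφ = √(L² − r² sin²θ) = 0.093502 m.
|ω_rod| = r ω |cosθ| / √(L² − r² sin²θ) = 0.036·133.2·0.89259/0.093502 = 45.783 rad/s.

45.8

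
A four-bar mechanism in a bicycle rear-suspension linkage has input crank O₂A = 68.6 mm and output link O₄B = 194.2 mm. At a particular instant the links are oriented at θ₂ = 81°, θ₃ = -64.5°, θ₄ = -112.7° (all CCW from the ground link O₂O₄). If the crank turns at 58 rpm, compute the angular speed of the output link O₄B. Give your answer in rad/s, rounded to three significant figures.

ω₂ = 6.074 rad/s (from 58 rpm).
Differentiating the loop-closure r₂e^{iθ₂}+r₃e^{iθ₃}=r₁+r₄e^{iθ₄} gives r₂ω₂e^{iθ₂}+r₃ω₃e^{iθ₃}=r₄ω₄e^{iθ₄}.
Eliminating the other unknown: ω₄ = r₂ω₂ sin(θ₂−θ₃) / [r₄ sin(θ₄−θ₃)].
Numerator sine = +0.56641; denominator sine = -0.74548.
Result = 0.0686·6.074·(+0.56641) / (0.1942·(-0.74548)) = -1.6301 rad/s; magnitude 1.6301 rad/s.

1.63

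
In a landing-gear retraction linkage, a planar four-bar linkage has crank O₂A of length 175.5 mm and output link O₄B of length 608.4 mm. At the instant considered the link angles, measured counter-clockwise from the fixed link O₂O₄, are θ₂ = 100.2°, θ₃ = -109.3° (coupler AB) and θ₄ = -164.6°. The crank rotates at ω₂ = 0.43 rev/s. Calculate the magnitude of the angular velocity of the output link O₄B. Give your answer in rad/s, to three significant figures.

ω₂ = 2.702 rad/s (from 0.43 rev/s).
Differentiating the loop-closure r₂e^{iθ₂}+r₃e^{iθ₃}=r₁+r₄e^{iθ₄} gives r₂ω₂e^{iθ₂}+r₃ω₃e^{iθ₃}=r₄ω₄e^{iθ₄}.
Eliminating the other unknown: ω₄ = r₂ω₂ sin(θ₂−θ₃) / [r₄ sin(θ₄−θ₃)].
Numerator sine = -0.49242; denominator sine = -0.82214.
Result = 0.1755·2.702·(-0.49242) / (0.6084·(-0.82214)) = +0.4668 rad/s; magnitude 0.4668 rad/s.

0.467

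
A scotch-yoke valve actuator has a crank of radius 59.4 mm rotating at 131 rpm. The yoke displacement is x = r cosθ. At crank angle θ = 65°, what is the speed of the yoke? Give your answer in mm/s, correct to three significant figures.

ω = 13.72 rad/s (from 131 rpm).
x = r cosθ ⇒ ẋ = −rω sinθ.
|v| = rω|sinθ| = 0.0594·13.72·|sin 65°| = 0.73852 m/s = 738.52 mm/s.

739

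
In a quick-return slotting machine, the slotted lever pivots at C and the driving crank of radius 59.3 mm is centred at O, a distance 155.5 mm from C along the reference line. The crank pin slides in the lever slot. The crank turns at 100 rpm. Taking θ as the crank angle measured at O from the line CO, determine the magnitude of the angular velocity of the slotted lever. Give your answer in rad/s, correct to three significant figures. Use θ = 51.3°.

ω = 10.47 rad/s (from 100 rpm).
Crank pin A relative to C: A = (d + r cosθ, r sinθ); lever angle φ = atan2(r sinθ, d + r cosθ).
Differentiating tanφ: φ̇ = rω(d cosθ + r)/(d² + r² + 2dr cosθ).
d² + r² + 2dr cosθ = |CA|² = 0.0392277 m²;  d cosθ + r = +0.15653 m.
|ω_lever| = |0.0593·10.47·+0.15653| / 0.0392277 = 2.4779 rad/s.

2.48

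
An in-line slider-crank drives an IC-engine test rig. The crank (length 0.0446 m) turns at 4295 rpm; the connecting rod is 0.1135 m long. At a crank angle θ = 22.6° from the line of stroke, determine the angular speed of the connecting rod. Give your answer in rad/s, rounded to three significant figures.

165

ω = 449.8 rad/s (converted from 4295 rpm).
The rod makes angle φ with the slider axis where L sinφ = r sinθ; differentiating, L cosφ·φ̇ = r ω cosθ.
L cosφ = √(L² − r² sin²θ) = 0.1122 m.
|ω_rod| = r ω |cosθ| / √(L² − r² sin²θ) = 0.0446·449.8·0.92321/0.1122 = 165.06 rad/s.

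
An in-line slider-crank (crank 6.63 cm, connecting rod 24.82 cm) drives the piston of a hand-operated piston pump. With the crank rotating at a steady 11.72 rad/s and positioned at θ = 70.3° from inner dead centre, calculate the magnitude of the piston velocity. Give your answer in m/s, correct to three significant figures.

0.800

ω = 11.72 rad/s
For an in-line slider-crank, x = r cosθ + √(L² − r² sin²θ), so v = −rω sinθ·[1 + r cosθ/√(L² − r² sin²θ)].
With r = 0.0663 m, L = 0.2482 m, θ = 70.3°: √(L² − r² sin²θ) = 0.24022 m.
v = −0.0663·11.72·0.94147·[1 + 0.0663·0.33710/0.24022] = -0.79962 m/s.
|v| = 0.79962 m/s.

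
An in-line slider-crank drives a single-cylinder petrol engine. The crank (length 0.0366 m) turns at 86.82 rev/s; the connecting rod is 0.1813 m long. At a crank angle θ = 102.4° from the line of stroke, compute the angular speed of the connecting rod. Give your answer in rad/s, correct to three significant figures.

ω = 545.5 rad/s (converted from 86.82 rev/s).
The rod makes angle φ with the slider axis where L sinφ = r sinθ; differentiating, L cosφ·φ̇ = r ω cosθ.
L cosφ = √(L² − r² sin²θ) = 0.17774 m.
|ω_rod| = r ω |cosθ| / √(L² − r² sin²θ) = 0.0366·545.5·0.21474/0.17774 = 24.121 rad/s.

24.1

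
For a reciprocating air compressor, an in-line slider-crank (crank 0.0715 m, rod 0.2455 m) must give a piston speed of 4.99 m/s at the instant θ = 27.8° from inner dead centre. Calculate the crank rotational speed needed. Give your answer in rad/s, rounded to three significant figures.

For an in-line slider-crank, |v_piston| = rω|sinθ|·[1 + r cosθ/√(L² − r² sin²θ)].
With r = 0.0715 m, L = 0.2455 m, θ = 27.8°: the bracketed kinematic factor |dx/dθ| = 0.042018 m.
ω = v/|dx/dθ| = 4.99/0.042018 = 118.76 rad/s.

119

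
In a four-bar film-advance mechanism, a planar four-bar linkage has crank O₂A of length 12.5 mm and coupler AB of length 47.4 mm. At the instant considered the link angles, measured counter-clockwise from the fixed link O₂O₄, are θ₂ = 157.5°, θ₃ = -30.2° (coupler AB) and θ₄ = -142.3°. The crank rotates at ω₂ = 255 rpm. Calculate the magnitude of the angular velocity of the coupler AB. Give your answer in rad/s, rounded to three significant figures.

ω₂ = 26.7 rad/s (from 255 rpm).
Differentiating the loop-closure r₂e^{iθ₂}+r₃e^{iθ₃}=r₁+r₄e^{iθ₄} gives r₂ω₂e^{iθ₂}+r₃ω₃e^{iθ₃}=r₄ω₄e^{iθ₄}.
Eliminating the other unknown: ω₃ = r₂ω₂ sin(θ₄−θ₂) / [r₃ sin(θ₃−θ₄)].
Numerator sine = +0.86777; denominator sine = +0.92653.
Result = 0.0125·26.7·(+0.86777) / (0.0474·(+0.92653)) = +6.5954 rad/s; magnitude 6.5954 rad/s.

6.60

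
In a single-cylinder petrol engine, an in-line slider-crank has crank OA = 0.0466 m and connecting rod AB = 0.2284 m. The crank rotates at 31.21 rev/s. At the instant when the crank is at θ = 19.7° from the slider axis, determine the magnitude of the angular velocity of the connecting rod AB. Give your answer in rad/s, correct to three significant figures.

ω = 196.1 rad/s (converted from 31.21 rev/s).
The rod makes angle φ with the slider axis where L sinφ = r sinθ; differentiating, L cosφ·φ̇ = r ω cosθ.
L cosφ = √(L² − r² sin²θ) = 0.22786 m.
|ω_rod| = r ω |cosθ| / √(L² − r² sin²θ) = 0.0466·196.1·0.94147/0.22786 = 37.757 rad/s.

37.8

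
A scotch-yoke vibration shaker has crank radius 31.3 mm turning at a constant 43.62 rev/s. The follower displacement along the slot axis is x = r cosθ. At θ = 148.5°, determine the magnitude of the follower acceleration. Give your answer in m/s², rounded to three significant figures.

ω = 274.1 rad/s (from 43.62 rev/s).
x = r cosθ ⇒ ẍ = −rω² cosθ (ω constant).
|a| = rω²|cosθ| = 0.0313·(274.1)²·|cos 148.5°| = 2004.7 m/s².

2000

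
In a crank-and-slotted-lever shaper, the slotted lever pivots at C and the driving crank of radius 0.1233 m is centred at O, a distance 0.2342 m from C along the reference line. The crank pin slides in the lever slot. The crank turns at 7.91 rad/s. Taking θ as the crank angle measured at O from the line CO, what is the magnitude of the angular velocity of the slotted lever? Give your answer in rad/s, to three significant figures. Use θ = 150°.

3.87

ω = 7.91 rad/s
Crank pin A relative to C: A = (d + r cosθ, r sinθ); lever angle φ = atan2(r sinθ, d + r cosθ).
Differentiating tanφ: φ̇ = rω(d cosθ + r)/(d² + r² + 2dr cosθ).
d² + r² + 2dr cosθ = |CA|² = 0.0200363 m²;  d cosθ + r = -0.079523 m.
|ω_lever| = |0.1233·7.91·-0.079523| / 0.0200363 = 3.8709 rad/s.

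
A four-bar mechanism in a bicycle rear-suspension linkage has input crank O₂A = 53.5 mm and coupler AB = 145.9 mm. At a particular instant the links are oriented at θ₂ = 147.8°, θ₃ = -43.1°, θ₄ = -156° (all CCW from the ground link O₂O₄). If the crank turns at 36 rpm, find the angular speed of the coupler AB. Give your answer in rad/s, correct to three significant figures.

1.25

ω₂ = 3.77 rad/s (from 36 rpm).
Differentiating the loop-closure r₂e^{iθ₂}+r₃e^{iθ₃}=r₁+r₄e^{iθ₄} gives r₂ω₂e^{iθ₂}+r₃ω₃e^{iθ₃}=r₄ω₄e^{iθ₄}.
Eliminating the other unknown: ω₃ = r₂ω₂ sin(θ₄−θ₂) / [r₃ sin(θ₃−θ₄)].
Numerator sine = +0.83098; denominator sine = +0.92119.
Result = 0.0535·3.77·(+0.83098) / (0.1459·(+0.92119)) = +1.247 rad/s; magnitude 1.247 rad/s.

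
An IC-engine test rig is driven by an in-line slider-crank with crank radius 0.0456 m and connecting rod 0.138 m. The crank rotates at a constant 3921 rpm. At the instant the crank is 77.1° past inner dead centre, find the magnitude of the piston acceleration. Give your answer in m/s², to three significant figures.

684

ω = 2π·3921/60 = 410.6 rad/s
x(θ) = r cosθ + √(L² − r² sin²θ); with ω constant, a = ω²·d²x/dθ².
d²x/dθ² = −r cosθ − r²(cos2θ)/√u − r⁴ sin²2θ/(4u^{3/2}),  u = L² − r² sin²θ = 0.0170683 m².
Substituting r = 0.0456 m, L = 0.138 m, θ = 77.1°: d²x/dθ² = +0.0040575 m.
a = ω²·d²x/dθ² = (410.6)²·(+0.0040575) = +684.08 m/s²;  |a| = 684.08 m/s².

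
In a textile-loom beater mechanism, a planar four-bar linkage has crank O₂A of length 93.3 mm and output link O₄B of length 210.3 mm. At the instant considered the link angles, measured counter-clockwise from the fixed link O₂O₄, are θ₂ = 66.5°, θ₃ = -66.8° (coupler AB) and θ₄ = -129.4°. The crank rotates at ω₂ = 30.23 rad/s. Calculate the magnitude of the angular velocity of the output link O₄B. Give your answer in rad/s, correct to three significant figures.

11.0

ω₂ = 30.23 rad/s
Differentiating the loop-closure r₂e^{iθ₂}+r₃e^{iθ₃}=r₁+r₄e^{iθ₄} gives r₂ω₂e^{iθ₂}+r₃ω₃e^{iθ₃}=r₄ω₄e^{iθ₄}.
Eliminating the other unknown: ω₄ = r₂ω₂ sin(θ₂−θ₃) / [r₄ sin(θ₄−θ₃)].
Numerator sine = +0.72777; denominator sine = -0.88782.
Result = 0.0933·30.23·(+0.72777) / (0.2103·(-0.88782)) = -10.994 rad/s; magnitude 10.994 rad/s.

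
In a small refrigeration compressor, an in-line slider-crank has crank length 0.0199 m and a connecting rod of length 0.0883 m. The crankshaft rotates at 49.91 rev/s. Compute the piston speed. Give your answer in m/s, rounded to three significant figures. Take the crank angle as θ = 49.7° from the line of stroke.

5.46

ω = 2π·49.9 = 313.6 rad/s
For an in-line slider-crank, x = r cosθ + √(L² − r² sin²θ), so v = −rω sinθ·[1 + r cosθ/√(L² − r² sin²θ)].
With r = 0.0199 m, L = 0.0883 m, θ = 49.7°: √(L² − r² sin²θ) = 0.086986 m.
v = −0.0199·313.6·0.76267·[1 + 0.0199·0.64679/0.086986] = -5.4637 m/s.
|v| = 5.4637 m/s.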